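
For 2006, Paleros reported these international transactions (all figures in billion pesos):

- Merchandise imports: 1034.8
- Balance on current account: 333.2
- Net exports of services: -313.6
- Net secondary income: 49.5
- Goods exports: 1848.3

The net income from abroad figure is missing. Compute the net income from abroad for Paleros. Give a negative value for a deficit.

-216.2

Current account = goods balance + services balance + net primary income + net secondary income
Sum of the known components = 549.4
Net income from abroad = CA - (known components) = 333.2 - 549.4 = -216.2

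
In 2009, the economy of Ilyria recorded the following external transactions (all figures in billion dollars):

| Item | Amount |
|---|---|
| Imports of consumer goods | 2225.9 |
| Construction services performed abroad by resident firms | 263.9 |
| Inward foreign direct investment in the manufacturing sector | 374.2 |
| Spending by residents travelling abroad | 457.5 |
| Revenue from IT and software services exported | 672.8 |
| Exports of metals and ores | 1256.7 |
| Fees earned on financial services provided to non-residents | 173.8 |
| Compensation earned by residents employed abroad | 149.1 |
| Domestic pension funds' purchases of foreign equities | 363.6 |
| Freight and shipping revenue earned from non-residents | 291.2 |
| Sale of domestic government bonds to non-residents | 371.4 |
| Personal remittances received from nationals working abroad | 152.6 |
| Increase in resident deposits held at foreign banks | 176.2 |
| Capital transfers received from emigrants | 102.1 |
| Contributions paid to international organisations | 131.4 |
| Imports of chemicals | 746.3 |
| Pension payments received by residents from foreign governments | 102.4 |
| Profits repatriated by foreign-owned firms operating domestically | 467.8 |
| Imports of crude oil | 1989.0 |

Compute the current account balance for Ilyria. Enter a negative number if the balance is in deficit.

-2955.4

Goods: -2225.9 - 746.3 + 1256.7 - 1989.0 = -3704.5
Services: 173.8 + 672.8 - 457.5 + 263.9 + 291.2 = 944.2
Primary income: 149.1 - 467.8 = -318.7
Secondary income: 102.4 + 152.6 - 131.4 = 123.6
Current account = (-3704.5) + 944.2 + (-318.7) + 123.6 = -2955.4
(Excluded from the current account — financial account: inward foreign direct investment in the manufacturing sector 374.2, domestic pension funds' purchases of foreign equities 363.6, sale of domestic government bonds to non-residents 371.4, increase in resident deposits held at foreign banks 176.2; capital account: capital transfers received from emigrants 102.1.)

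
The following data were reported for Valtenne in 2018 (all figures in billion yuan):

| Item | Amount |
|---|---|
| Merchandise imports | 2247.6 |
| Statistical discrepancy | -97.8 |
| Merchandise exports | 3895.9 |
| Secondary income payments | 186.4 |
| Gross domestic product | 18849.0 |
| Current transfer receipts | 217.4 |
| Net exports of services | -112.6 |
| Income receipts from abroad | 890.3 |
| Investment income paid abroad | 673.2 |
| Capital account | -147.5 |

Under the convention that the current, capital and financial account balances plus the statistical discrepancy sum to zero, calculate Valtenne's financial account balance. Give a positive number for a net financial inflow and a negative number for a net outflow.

-1538.5

Goods balance = 3895.9 - 2247.6 = 1648.3
Services balance = -112.6
Trade balance (goods + services) = 1648.3 + (-112.6) = 1535.7
Net primary income = 890.3 - 673.2 = 217.1
Net secondary income = 217.4 - 186.4 = 31.0
Current account = 1535.7 + 217.1 + 31.0 = 1783.8
Financial account = -(1783.8 + (-147.5) + (-97.8)) = -1538.5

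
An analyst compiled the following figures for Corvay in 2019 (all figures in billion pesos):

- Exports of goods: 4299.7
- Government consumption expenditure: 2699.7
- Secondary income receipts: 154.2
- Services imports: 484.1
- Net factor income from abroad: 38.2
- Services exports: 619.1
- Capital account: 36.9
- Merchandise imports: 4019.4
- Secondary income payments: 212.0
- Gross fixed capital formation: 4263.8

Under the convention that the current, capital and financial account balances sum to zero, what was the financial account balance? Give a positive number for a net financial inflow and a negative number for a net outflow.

Goods balance = 4299.7 - 4019.4 = 280.3
Services balance = 619.1 - 484.1 = 135.0
Trade balance (goods + services) = 280.3 + 135.0 = 415.3
Net primary income = 38.2
Net secondary income = 154.2 - 212.0 = -57.8
Current account = 415.3 + 38.2 + (-57.8) = 395.7
Financial account = -(395.7 + 36.9) = -432.6

-432.6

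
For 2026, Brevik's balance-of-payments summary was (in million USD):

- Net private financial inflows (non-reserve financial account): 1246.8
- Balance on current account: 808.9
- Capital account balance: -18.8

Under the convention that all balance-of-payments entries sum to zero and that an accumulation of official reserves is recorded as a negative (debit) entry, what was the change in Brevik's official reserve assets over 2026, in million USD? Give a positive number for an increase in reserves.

2036.9

Official reserve transactions balance = -(808.9 + (-18.8) + 1246.8) = -2036.9
An accumulation of reserves is recorded as a debit (negative entry), so the change in the stock of reserves is the negative of that balance.
Change in official reserves = -(-2036.9) = 2036.9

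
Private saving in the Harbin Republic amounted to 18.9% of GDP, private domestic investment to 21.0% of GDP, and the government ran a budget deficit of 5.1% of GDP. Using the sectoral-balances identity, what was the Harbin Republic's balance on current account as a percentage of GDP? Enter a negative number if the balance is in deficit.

-7.2

By the sectoral-balances identity, CA = (S_private - I) + (T - G).
Private balance = 18.9 - 21.0 = -2.1
Government balance (T - G) = -5.1
CA = -2.1 + (-5.1) = -7.2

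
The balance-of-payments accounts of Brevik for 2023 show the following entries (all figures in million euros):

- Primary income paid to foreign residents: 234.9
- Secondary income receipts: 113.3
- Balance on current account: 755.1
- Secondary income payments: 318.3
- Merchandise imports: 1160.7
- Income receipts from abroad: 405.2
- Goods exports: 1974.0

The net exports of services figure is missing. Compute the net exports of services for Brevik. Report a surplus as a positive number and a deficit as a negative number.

-23.5

Current account = goods balance + services balance + net primary income + net secondary income
Sum of the known components = 778.6
Net exports of services = CA - (known components) = 755.1 - 778.6 = -23.5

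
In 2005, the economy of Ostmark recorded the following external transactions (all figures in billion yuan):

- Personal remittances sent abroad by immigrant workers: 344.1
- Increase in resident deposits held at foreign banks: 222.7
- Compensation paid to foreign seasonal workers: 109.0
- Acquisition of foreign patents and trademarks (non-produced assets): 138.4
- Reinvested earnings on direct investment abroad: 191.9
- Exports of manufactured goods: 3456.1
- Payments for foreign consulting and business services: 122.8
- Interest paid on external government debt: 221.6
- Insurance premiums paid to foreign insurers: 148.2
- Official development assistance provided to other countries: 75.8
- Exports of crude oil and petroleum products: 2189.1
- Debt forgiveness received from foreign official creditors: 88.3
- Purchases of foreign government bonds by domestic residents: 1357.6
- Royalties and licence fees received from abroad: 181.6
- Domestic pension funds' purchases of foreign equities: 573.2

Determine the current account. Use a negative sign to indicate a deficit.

Goods: 2189.1 + 3456.1 = 5645.2
Services: 181.6 - 122.8 - 148.2 = -89.4
Primary income: -221.6 - 109.0 + 191.9 = -138.7
Secondary income: -344.1 - 75.8 = -419.9
Current account = 5645.2 + (-89.4) + (-138.7) + (-419.9) = 4997.2
(Excluded from the current account — financial account: increase in resident deposits held at foreign banks 222.7, purchases of foreign government bonds by domestic residents 1357.6, domestic pension funds' purchases of foreign equities 573.2; capital account: acquisition of foreign patents and trademarks (non-produced assets) 138.4, debt forgiveness received from foreign official creditors 88.3.)

4997.2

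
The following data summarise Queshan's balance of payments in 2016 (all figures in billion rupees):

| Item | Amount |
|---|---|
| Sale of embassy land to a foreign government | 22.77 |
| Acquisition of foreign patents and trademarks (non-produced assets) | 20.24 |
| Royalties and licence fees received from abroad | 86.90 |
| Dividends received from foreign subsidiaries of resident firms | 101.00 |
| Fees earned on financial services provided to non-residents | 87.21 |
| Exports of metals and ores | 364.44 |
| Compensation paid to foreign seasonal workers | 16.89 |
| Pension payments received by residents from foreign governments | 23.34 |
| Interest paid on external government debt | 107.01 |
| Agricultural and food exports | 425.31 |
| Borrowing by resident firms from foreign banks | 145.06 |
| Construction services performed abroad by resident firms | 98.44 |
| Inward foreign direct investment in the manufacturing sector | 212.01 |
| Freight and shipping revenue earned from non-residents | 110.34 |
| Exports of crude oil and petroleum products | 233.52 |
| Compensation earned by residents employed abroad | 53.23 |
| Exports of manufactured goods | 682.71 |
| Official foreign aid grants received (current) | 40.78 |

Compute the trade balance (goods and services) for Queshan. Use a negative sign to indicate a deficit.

2088.87

Goods: 364.44 + 425.31 + 682.71 + 233.52 = 1705.98
Services: 110.34 + 86.90 + 98.44 + 87.21 = 382.89
Trade balance = 1705.98 + 382.89 = 2088.87
(Excluded from the trade balance — capital account: sale of embassy land to a foreign government 22.77, acquisition of foreign patents and trademarks (non-produced assets) 20.24; primary income: dividends received from foreign subsidiaries of resident firms 101.00, compensation paid to foreign seasonal workers 16.89, interest paid on external government debt 107.01, compensation earned by residents employed abroad 53.23; secondary income: pension payments received by residents from foreign governments 23.34, official foreign aid grants received (current) 40.78; financial account: borrowing by resident firms from foreign banks 145.06, inward foreign direct investment in the manufacturing sector 212.01.)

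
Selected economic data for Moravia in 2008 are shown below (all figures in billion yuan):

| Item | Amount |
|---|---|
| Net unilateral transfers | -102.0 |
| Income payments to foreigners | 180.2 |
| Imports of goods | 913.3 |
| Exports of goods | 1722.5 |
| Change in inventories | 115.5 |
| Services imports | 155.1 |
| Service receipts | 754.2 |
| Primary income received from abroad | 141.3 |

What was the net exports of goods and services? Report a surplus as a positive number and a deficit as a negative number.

Goods balance = 1722.5 - 913.3 = 809.2
Services balance = 754.2 - 155.1 = 599.1
Trade balance (goods + services) = 809.2 + 599.1 = 1408.3

1408.3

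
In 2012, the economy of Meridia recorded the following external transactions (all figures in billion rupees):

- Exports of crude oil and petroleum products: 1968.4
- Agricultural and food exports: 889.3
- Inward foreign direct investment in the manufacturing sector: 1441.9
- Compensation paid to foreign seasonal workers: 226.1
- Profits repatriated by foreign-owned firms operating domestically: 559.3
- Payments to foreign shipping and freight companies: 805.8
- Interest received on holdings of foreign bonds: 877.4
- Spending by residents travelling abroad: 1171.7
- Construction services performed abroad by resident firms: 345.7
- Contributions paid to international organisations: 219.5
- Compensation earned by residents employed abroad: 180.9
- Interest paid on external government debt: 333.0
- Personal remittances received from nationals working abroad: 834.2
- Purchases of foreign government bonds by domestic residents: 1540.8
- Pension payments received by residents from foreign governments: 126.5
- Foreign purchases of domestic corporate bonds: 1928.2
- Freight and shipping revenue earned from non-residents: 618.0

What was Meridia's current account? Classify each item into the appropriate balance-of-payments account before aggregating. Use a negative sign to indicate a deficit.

2525.0

Goods: 889.3 + 1968.4 = 2857.7
Services: 345.7 + 618.0 - 1171.7 - 805.8 = -1013.8
Primary income: 877.4 + 180.9 - 333.0 - 226.1 - 559.3 = -60.1
Secondary income: 834.2 + 126.5 - 219.5 = 741.2
Current account = 2857.7 + (-1013.8) + (-60.1) + 741.2 = 2525.0
(Excluded from the current account — financial account: inward foreign direct investment in the manufacturing sector 1441.9, purchases of foreign government bonds by domestic residents 1540.8, foreign purchases of domestic corporate bonds 1928.2.)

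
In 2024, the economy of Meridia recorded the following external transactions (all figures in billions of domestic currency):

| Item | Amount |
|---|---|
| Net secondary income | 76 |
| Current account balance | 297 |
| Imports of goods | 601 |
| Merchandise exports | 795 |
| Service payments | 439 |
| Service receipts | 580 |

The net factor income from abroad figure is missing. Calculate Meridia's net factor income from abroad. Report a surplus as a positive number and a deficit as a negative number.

Current account = goods balance + services balance + net primary income + net secondary income
Sum of the known components = 411
Net factor income from abroad = CA - (known components) = 297 - 411 = -114

-114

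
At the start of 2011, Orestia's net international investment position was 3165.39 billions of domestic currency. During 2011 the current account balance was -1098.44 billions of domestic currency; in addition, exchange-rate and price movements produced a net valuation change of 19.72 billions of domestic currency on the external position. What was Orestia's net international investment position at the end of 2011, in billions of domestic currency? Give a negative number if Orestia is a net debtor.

Change in NIIP = current account + net valuation change = -1098.44 + 19.72 = -1078.72
End-of-year NIIP = 3165.39 + (-1078.72) = 2086.67

2086.67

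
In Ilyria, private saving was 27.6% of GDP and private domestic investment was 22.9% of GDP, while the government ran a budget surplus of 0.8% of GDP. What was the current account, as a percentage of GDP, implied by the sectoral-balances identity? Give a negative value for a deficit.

5.5

By the sectoral-balances identity, CA = (S_private - I) + (T - G).
Private balance = 27.6 - 22.9 = 4.7
Government balance (T - G) = 0.8
CA = 4.7 + 0.8 = 5.5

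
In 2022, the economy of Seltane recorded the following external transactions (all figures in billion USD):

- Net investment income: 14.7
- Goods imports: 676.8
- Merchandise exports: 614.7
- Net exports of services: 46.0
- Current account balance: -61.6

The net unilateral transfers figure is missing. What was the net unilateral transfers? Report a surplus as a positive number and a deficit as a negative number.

Current account = goods balance + services balance + net primary income + net secondary income
Sum of the known components = -1.4
Net unilateral transfers = CA - (known components) = -61.6 - (-1.4) = -60.2

-60.2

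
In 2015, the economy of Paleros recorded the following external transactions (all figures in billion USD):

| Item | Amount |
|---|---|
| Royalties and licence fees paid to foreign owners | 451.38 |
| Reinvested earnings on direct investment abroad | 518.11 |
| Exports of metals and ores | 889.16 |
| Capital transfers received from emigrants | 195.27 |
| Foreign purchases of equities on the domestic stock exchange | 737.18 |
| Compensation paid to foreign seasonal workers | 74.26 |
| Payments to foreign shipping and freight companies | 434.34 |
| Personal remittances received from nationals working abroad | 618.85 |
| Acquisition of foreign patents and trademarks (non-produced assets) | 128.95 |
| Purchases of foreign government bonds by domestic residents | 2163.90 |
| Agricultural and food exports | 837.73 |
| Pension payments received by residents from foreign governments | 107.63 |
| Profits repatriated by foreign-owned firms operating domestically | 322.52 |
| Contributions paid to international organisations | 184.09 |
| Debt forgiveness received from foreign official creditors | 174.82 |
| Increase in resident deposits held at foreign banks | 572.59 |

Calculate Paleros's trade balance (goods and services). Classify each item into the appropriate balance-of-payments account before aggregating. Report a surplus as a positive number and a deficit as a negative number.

841.17

Goods: 889.16 + 837.73 = 1726.89
Services: -434.34 - 451.38 = -885.72
Trade balance = 1726.89 + (-885.72) = 841.17
(Excluded from the trade balance — primary income: reinvested earnings on direct investment abroad 518.11, compensation paid to foreign seasonal workers 74.26, profits repatriated by foreign-owned firms operating domestically 322.52; capital account: capital transfers received from emigrants 195.27, acquisition of foreign patents and trademarks (non-produced assets) 128.95, debt forgiveness received from foreign official creditors 174.82; financial account: foreign purchases of equities on the domestic stock exchange 737.18, purchases of foreign government bonds by domestic residents 2163.90, increase in resident deposits held at foreign banks 572.59; secondary income: personal remittances received from nationals working abroad 618.85, pension payments received by residents from foreign governments 107.63, contributions paid to international organisations 184.09.)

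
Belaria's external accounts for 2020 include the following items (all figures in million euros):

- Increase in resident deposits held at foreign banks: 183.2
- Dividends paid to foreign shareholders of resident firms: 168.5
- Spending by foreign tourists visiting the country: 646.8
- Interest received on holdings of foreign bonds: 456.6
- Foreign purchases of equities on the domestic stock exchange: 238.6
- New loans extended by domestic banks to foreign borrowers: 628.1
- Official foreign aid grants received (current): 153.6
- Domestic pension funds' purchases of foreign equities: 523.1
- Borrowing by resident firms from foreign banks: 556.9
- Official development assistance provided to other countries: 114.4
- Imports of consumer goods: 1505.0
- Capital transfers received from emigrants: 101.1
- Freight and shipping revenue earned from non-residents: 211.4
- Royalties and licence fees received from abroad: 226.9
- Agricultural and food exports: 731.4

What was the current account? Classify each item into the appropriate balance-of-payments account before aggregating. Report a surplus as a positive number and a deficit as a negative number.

638.8

Goods: 731.4 - 1505.0 = -773.6
Services: 646.8 + 211.4 + 226.9 = 1085.1
Primary income: 456.6 - 168.5 = 288.1
Secondary income: -114.4 + 153.6 = 39.2
Current account = (-773.6) + 1085.1 + 288.1 + 39.2 = 638.8
(Excluded from the current account — financial account: increase in resident deposits held at foreign banks 183.2, foreign purchases of equities on the domestic stock exchange 238.6, new loans extended by domestic banks to foreign borrowers 628.1, domestic pension funds' purchases of foreign equities 523.1, borrowing by resident firms from foreign banks 556.9; capital account: capital transfers received from emigrants 101.1.)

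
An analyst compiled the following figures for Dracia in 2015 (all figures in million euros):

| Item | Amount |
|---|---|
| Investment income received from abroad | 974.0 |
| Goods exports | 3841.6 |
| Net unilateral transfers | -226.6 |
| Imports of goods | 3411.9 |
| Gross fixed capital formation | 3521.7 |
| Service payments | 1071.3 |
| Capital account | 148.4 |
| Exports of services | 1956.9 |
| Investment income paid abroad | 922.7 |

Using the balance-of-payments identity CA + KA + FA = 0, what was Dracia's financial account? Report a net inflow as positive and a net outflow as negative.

Goods balance = 3841.6 - 3411.9 = 429.7
Services balance = 1956.9 - 1071.3 = 885.6
Trade balance (goods + services) = 429.7 + 885.6 = 1315.3
Net primary income = 974.0 - 922.7 = 51.3
Net secondary income = -226.6
Current account = 1315.3 + 51.3 + (-226.6) = 1140.0
Financial account = -(1140.0 + 148.4) = -1288.4

-1288.4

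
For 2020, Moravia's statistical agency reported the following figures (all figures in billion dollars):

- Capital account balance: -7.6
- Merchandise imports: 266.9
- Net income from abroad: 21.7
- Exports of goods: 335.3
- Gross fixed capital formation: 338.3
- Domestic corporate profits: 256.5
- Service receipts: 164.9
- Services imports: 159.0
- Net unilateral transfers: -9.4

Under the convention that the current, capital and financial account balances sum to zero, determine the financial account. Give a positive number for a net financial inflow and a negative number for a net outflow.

-79.0

Goods balance = 335.3 - 266.9 = 68.4
Services balance = 164.9 - 159.0 = 5.9
Trade balance (goods + services) = 68.4 + 5.9 = 74.3
Net primary income = 21.7
Net secondary income = -9.4
Current account = 74.3 + 21.7 + (-9.4) = 86.6
Financial account = -(86.6 + (-7.6)) = -79.0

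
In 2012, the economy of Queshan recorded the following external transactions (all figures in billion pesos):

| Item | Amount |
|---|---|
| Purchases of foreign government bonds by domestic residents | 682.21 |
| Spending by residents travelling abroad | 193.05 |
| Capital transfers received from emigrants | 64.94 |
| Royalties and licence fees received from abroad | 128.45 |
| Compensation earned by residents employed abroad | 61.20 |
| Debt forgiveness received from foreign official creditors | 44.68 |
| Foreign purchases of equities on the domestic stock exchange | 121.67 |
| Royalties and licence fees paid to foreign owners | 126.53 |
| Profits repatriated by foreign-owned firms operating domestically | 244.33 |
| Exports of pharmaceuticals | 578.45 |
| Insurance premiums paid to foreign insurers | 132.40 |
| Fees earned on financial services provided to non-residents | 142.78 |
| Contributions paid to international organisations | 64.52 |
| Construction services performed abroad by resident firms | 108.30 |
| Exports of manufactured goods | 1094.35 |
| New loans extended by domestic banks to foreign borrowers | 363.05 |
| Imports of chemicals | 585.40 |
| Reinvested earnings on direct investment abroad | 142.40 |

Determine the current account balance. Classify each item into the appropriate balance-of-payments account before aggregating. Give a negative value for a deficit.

909.70

Goods: 578.45 - 585.40 + 1094.35 = 1087.40
Services: -126.53 + 108.30 - 132.40 + 142.78 - 193.05 + 128.45 = -72.45
Primary income: -244.33 + 142.40 + 61.20 = -40.73
Secondary income: -64.52
Current account = 1087.40 + (-72.45) + (-40.73) + (-64.52) = 909.70
(Excluded from the current account — financial account: purchases of foreign government bonds by domestic residents 682.21, foreign purchases of equities on the domestic stock exchange 121.67, new loans extended by domestic banks to foreign borrowers 363.05; capital account: capital transfers received from emigrants 64.94, debt forgiveness received from foreign official creditors 44.68.)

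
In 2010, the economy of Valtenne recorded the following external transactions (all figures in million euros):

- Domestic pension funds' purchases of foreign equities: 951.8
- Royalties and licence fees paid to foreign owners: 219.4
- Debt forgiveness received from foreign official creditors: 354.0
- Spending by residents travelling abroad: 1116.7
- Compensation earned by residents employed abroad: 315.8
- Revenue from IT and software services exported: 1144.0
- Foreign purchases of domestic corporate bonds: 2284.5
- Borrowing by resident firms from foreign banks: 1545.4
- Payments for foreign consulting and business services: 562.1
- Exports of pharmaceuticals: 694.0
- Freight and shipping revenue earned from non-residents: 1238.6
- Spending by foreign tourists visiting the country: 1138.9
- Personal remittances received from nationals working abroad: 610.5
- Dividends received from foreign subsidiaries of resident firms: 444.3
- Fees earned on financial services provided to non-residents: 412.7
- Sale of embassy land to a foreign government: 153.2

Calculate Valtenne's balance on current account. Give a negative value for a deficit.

Goods: 694.0
Services: 1144.0 + 412.7 - 219.4 - 1116.7 + 1238.6 - 562.1 + 1138.9 = 2036.0
Primary income: 444.3 + 315.8 = 760.1
Secondary income: 610.5
Current account = 694.0 + 2036.0 + 760.1 + 610.5 = 4100.6
(Excluded from the current account — financial account: domestic pension funds' purchases of foreign equities 951.8, foreign purchases of domestic corporate bonds 2284.5, borrowing by resident firms from foreign banks 1545.4; capital account: debt forgiveness received from foreign official creditors 354.0, sale of embassy land to a foreign government 153.2.)

4100.6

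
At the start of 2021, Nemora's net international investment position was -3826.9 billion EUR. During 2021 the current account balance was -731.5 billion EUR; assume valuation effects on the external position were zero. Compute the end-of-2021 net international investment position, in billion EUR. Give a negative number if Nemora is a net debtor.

-4558.4

With no valuation effects, change in NIIP = current account = -731.5
End-of-year NIIP = -3826.9 + (-731.5) = -4558.4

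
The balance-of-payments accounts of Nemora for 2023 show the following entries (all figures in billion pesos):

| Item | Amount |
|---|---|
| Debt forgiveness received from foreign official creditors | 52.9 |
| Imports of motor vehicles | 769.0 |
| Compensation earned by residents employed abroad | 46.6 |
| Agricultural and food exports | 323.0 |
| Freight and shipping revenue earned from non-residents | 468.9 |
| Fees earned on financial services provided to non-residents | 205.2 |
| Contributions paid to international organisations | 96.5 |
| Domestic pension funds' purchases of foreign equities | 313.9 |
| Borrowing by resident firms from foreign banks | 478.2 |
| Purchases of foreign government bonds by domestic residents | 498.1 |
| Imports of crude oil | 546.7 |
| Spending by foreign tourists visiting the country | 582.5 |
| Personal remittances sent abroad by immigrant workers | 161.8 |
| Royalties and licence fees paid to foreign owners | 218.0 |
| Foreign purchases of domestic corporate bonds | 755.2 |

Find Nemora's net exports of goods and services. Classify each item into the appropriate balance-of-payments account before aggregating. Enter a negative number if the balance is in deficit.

Goods: 323.0 - 546.7 - 769.0 = -992.7
Services: 468.9 + 205.2 - 218.0 + 582.5 = 1038.6
Trade balance = -992.7 + 1038.6 = 45.9
(Excluded from the trade balance — capital account: debt forgiveness received from foreign official creditors 52.9; primary income: compensation earned by residents employed abroad 46.6; secondary income: contributions paid to international organisations 96.5, personal remittances sent abroad by immigrant workers 161.8; financial account: domestic pension funds' purchases of foreign equities 313.9, borrowing by resident firms from foreign banks 478.2, purchases of foreign government bonds by domestic residents 498.1, foreign purchases of domestic corporate bonds 755.2.)

45.9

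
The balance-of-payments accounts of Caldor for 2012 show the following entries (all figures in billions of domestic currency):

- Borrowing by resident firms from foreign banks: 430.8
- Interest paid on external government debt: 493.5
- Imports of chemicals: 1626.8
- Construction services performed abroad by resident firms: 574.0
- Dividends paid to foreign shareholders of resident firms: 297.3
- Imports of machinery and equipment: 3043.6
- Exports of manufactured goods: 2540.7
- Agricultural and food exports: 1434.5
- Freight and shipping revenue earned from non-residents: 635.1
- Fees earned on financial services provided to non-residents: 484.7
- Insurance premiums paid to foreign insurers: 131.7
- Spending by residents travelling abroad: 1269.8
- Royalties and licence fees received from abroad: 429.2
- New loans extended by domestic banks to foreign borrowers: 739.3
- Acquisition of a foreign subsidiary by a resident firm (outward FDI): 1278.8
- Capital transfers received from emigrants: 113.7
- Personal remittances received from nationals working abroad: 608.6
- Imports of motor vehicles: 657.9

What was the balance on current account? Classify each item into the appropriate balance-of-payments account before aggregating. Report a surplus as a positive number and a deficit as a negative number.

Goods: 1434.5 - 657.9 - 3043.6 - 1626.8 + 2540.7 = -1353.1
Services: -131.7 + 429.2 + 484.7 - 1269.8 + 574.0 + 635.1 = 721.5
Primary income: -297.3 - 493.5 = -790.8
Secondary income: 608.6
Current account = (-1353.1) + 721.5 + (-790.8) + 608.6 = -813.8
(Excluded from the current account — financial account: borrowing by resident firms from foreign banks 430.8, new loans extended by domestic banks to foreign borrowers 739.3, acquisition of a foreign subsidiary by a resident firm (outward FDI) 1278.8; capital account: capital transfers received from emigrants 113.7.)

-813.8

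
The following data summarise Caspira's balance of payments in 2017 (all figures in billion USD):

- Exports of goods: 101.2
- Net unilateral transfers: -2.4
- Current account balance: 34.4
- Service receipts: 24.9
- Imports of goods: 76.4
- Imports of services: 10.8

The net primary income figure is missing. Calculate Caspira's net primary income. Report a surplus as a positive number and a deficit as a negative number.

Current account = goods balance + services balance + net primary income + net secondary income
Sum of the known components = 36.5
Net primary income = CA - (known components) = 34.4 - 36.5 = -2.1

-2.1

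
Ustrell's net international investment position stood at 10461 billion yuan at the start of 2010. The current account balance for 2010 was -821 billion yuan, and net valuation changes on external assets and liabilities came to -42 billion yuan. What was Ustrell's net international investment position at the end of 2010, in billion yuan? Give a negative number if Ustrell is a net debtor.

9598

Change in NIIP = current account + net valuation change = -821 + (-42) = -863
End-of-year NIIP = 10461 + (-863) = 9598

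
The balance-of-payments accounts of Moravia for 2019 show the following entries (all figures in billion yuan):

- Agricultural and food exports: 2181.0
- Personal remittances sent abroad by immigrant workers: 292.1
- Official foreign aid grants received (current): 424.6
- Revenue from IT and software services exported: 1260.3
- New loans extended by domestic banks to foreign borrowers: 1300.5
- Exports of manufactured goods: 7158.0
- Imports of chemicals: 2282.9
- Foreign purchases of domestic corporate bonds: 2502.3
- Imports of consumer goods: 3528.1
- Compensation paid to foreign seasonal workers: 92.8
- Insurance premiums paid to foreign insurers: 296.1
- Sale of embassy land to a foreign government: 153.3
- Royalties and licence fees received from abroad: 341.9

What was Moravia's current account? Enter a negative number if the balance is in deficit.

4873.8

Goods: -3528.1 - 2282.9 + 7158.0 + 2181.0 = 3528.0
Services: -296.1 + 1260.3 + 341.9 = 1306.1
Primary income: -92.8
Secondary income: 424.6 - 292.1 = 132.5
Current account = 3528.0 + 1306.1 + (-92.8) + 132.5 = 4873.8
(Excluded from the current account — financial account: new loans extended by domestic banks to foreign borrowers 1300.5, foreign purchases of domestic corporate bonds 2502.3; capital account: sale of embassy land to a foreign government 153.3.)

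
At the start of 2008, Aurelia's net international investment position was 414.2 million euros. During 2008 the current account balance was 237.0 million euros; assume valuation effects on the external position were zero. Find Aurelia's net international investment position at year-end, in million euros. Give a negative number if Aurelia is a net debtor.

651.2

With no valuation effects, change in NIIP = current account = 237.0
End-of-year NIIP = 414.2 + 237.0 = 651.2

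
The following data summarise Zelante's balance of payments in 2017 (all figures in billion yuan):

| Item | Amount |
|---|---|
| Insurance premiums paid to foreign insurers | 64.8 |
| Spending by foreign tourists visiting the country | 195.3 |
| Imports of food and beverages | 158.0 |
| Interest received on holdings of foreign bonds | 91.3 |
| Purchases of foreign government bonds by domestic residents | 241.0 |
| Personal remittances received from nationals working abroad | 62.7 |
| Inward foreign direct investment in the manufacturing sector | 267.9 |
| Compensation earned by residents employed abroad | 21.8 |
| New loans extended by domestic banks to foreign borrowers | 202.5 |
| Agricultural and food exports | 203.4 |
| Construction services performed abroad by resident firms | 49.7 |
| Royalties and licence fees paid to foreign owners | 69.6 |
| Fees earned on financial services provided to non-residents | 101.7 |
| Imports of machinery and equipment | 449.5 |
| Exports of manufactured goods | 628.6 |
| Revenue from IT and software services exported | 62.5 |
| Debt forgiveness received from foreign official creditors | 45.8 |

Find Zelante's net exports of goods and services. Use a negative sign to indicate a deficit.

Goods: 628.6 + 203.4 - 449.5 - 158.0 = 224.5
Services: -64.8 + 49.7 + 195.3 + 62.5 - 69.6 + 101.7 = 274.8
Trade balance = 224.5 + 274.8 = 499.3
(Excluded from the trade balance — primary income: interest received on holdings of foreign bonds 91.3, compensation earned by residents employed abroad 21.8; financial account: purchases of foreign government bonds by domestic residents 241.0, inward foreign direct investment in the manufacturing sector 267.9, new loans extended by domestic banks to foreign borrowers 202.5; secondary income: personal remittances received from nationals working abroad 62.7; capital account: debt forgiveness received from foreign official creditors 45.8.)

499.3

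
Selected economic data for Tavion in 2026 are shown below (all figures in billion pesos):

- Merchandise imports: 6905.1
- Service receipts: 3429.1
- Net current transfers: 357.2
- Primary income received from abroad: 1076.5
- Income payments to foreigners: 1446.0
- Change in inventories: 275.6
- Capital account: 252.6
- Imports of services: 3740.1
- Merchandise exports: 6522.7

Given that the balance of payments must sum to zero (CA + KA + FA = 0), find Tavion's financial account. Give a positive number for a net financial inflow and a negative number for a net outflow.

Goods balance = 6522.7 - 6905.1 = -382.4
Services balance = 3429.1 - 3740.1 = -311.0
Trade balance (goods + services) = -382.4 + (-311.0) = -693.4
Net primary income = 1076.5 - 1446.0 = -369.5
Net secondary income = 357.2
Current account = -693.4 + (-369.5) + 357.2 = -705.7
Financial account = -(-705.7 + 252.6) = 453.1

453.1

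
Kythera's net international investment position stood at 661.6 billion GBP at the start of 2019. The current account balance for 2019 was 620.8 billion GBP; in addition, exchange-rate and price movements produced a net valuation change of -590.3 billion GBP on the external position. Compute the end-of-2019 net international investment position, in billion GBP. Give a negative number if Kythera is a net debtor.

Change in NIIP = current account + net valuation change = 620.8 + (-590.3) = 30.5
End-of-year NIIP = 661.6 + 30.5 = 692.1

692.1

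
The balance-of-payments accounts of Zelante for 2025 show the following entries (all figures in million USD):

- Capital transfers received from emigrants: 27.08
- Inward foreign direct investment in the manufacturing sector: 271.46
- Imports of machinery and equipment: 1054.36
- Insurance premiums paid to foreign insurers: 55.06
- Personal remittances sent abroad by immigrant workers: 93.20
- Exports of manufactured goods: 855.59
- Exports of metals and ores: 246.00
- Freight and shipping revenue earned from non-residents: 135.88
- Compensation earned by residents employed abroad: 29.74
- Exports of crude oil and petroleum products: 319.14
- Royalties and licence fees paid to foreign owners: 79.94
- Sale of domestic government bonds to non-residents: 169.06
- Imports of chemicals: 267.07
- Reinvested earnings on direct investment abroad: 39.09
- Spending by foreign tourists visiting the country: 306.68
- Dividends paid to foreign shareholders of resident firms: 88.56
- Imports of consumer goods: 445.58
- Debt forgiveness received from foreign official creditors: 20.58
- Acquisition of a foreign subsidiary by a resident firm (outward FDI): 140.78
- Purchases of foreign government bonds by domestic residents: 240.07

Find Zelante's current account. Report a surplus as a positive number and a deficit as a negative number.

Goods: 319.14 - 445.58 - 267.07 - 1054.36 + 246.00 + 855.59 = -346.28
Services: -55.06 - 79.94 + 306.68 + 135.88 = 307.56
Primary income: -88.56 + 29.74 + 39.09 = -19.73
Secondary income: -93.20
Current account = (-346.28) + 307.56 + (-19.73) + (-93.20) = -151.65
(Excluded from the current account — capital account: capital transfers received from emigrants 27.08, debt forgiveness received from foreign official creditors 20.58; financial account: inward foreign direct investment in the manufacturing sector 271.46, sale of domestic government bonds to non-residents 169.06, acquisition of a foreign subsidiary by a resident firm (outward FDI) 140.78, purchases of foreign government bonds by domestic residents 240.07.)

-151.65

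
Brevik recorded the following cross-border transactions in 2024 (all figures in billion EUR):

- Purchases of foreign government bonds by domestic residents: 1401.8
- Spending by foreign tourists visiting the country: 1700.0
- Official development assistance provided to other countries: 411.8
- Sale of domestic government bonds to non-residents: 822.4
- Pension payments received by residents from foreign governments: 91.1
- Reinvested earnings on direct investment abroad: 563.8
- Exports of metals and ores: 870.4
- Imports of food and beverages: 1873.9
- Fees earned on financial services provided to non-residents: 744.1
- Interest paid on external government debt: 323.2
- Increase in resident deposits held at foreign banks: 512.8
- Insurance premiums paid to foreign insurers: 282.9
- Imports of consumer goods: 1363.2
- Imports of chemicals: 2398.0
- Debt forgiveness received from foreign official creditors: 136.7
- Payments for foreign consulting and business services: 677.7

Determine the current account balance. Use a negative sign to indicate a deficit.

-3361.3

Goods: -1873.9 - 1363.2 - 2398.0 + 870.4 = -4764.7
Services: -282.9 - 677.7 + 1700.0 + 744.1 = 1483.5
Primary income: 563.8 - 323.2 = 240.6
Secondary income: -411.8 + 91.1 = -320.7
Current account = (-4764.7) + 1483.5 + 240.6 + (-320.7) = -3361.3
(Excluded from the current account — financial account: purchases of foreign government bonds by domestic residents 1401.8, sale of domestic government bonds to non-residents 822.4, increase in resident deposits held at foreign banks 512.8; capital account: debt forgiveness received from foreign official creditors 136.7.)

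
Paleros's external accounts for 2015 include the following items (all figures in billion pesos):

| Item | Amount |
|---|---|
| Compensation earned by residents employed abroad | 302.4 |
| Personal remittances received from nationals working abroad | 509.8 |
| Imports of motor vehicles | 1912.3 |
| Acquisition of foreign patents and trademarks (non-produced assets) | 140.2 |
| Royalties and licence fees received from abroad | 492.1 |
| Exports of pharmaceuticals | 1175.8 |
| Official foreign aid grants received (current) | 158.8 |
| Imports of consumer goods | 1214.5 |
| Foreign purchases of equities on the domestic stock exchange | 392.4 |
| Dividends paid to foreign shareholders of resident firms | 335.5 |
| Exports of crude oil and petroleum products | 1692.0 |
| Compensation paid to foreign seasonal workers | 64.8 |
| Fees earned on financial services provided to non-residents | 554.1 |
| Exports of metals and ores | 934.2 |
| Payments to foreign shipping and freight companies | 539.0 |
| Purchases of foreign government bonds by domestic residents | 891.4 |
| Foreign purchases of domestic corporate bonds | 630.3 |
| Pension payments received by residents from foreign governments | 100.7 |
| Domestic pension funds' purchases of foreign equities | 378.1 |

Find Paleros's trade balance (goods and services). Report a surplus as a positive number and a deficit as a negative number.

1182.4

Goods: 1175.8 + 1692.0 - 1912.3 + 934.2 - 1214.5 = 675.2
Services: 554.1 + 492.1 - 539.0 = 507.2
Trade balance = 675.2 + 507.2 = 1182.4
(Excluded from the trade balance — primary income: compensation earned by residents employed abroad 302.4, dividends paid to foreign shareholders of resident firms 335.5, compensation paid to foreign seasonal workers 64.8; secondary income: personal remittances received from nationals working abroad 509.8, official foreign aid grants received (current) 158.8, pension payments received by residents from foreign governments 100.7; capital account: acquisition of foreign patents and trademarks (non-produced assets) 140.2; financial account: foreign purchases of equities on the domestic stock exchange 392.4, purchases of foreign government bonds by domestic residents 891.4, foreign purchases of domestic corporate bonds 630.3, domestic pension funds' purchases of foreign equities 378.1.)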